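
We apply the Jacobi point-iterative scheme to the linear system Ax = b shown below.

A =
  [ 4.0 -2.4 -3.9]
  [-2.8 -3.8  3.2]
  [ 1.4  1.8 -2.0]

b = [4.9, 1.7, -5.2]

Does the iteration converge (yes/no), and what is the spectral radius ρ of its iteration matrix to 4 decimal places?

A = D + L + U where D = diag(4, -3.8, -2).
T_J = -D⁻¹(L+U): T[2,1] = -(1.8)/(-2) = +0.9000; T[2,2] = 0.
  T[0,:] = [+0.0000, +0.6000, +0.9750]
  T[1,:] = [-0.7368, +0.0000, +0.8421]
  T[2,:] = [+0.7000, +0.9000, +0.0000]
eigenvalue magnitudes: 1.1222, 0.7931, 0.3291.
ρ = 1.1222; 1.1222 > 1, so it fails to converge.

no, ρ = 1.1222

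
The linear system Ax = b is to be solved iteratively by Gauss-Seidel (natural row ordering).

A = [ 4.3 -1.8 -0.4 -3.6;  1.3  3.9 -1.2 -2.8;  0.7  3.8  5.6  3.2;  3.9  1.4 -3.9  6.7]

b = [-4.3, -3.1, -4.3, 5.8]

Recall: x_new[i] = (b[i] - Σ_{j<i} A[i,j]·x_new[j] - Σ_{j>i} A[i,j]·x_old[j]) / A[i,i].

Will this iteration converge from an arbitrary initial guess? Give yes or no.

Let D = diag(4.3, 3.9, 5.6, 6.7); L, U the strict triangles.
GS T = -(D+L)⁻¹U: row 0 first, T[0,2] = -(-0.4)/(4.3) = +0.0930; later rows by forward substitution.
  T[0,:] = [+0.0000 +0.4186 +0.0930 +0.8372]
  T[1,:] = [+0.0000 -0.1395 +0.2767 +0.4389]
  T[2,:] = [+0.0000 +0.0424 -0.1994 -0.9739]
  T[3,:] = [+0.0000 -0.1899 -0.2280 -1.1459]
|roots of det(T-λI)|: 1.2434, 0.3421, 0.1007, 0.0000.
spectral radius ρ = 1.2434; 1.2434 > 1: divergent.

no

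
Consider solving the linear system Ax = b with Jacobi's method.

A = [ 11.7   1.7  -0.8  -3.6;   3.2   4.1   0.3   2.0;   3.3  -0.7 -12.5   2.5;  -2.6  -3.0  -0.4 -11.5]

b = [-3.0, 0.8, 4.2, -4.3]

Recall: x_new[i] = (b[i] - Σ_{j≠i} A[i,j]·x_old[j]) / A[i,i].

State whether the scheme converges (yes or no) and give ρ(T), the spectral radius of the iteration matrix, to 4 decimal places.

Write A = D+L+U with D = diag(11.7, 4.1, -12.5, -11.5).
Jacobi T = -D⁻¹(L+U): T[2,0] = -(3.3)/(-12.5) = +0.2640; T[2,2] = 0.
  T[0,:] = [+0.0000  -0.1453  +0.0684  +0.3077]
  T[1,:] = [-0.7805  +0.0000  -0.0732  -0.4878]
  T[2,:] = [+0.2640  -0.0560  +0.0000  +0.2000]
  T[3,:] = [-0.2261  -0.2609  -0.0348  +0.0000]
moduli |λ_i(T)| = 0.5319, 0.2904, 0.2904, 0.0243.
ρ(T) = max|λ| = 0.5319; 0.5319 < 1, so it converges for any x₀.

yes, ρ = 0.5319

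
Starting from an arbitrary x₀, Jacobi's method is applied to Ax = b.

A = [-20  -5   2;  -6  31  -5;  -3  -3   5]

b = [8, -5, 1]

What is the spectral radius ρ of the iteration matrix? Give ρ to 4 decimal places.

0.3766

Let D = diag(-20, 31, 5); L, U the strict triangles.
Jacobi: T = -D⁻¹(L+U), T[2,0] = -(-3)/(5) = +0.6000; T[2,2] = 0.
  T[0,:] = [+0.0000 -0.2500 +0.1000]
  T[1,:] = [+0.1935 +0.0000 +0.1613]
  T[2,:] = [+0.6000 +0.6000 +0.0000]
eigenvalue magnitudes: 0.3766, 0.2334, 0.1431.
spectral radius ρ = 0.3766; 0.3766 < 1: convergent.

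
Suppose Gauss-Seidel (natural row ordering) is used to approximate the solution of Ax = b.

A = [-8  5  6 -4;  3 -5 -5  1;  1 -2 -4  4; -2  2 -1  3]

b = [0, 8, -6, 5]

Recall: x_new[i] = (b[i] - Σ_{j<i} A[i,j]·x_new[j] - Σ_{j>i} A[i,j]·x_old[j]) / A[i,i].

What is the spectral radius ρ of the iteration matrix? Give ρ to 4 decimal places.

Split A = D + L + U, D = diag(-8, -5, -4, 3).
GS T = -(D+L)⁻¹U: row 0 first, T[0,2] = -(6)/(-8) = +0.7500; later rows by forward substitution.
  T[0,:] = [+0.0000  +0.6250  +0.7500  -0.5000]
  T[1,:] = [+0.0000  +0.3750  -0.5500  -0.1000]
  T[2,:] = [+0.0000  -0.0313  +0.4625  +0.9250]
  T[3,:] = [+0.0000  +0.1562  +1.0208  +0.0417]
|λ(T)| sorted: 1.2043, 0.7728, 0.4477, 0.0000.
spectral radius ρ = 1.2043; 1.2043 > 1 ⇒ diverges.

1.2043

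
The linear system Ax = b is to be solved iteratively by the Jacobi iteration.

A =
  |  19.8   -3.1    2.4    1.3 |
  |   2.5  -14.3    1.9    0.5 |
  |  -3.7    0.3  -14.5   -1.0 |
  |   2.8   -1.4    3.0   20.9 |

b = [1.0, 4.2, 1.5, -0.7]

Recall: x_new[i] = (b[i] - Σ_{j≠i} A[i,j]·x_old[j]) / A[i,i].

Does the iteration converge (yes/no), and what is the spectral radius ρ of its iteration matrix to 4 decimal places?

yes, ρ = 0.3438

Let D = diag(19.8, -14.3, -14.5, 20.9); L, U the strict triangles.
T_J = -D⁻¹(L+U): T[1,2] = -(1.9)/(-14.3) = +0.1329; T[1,1] = 0.
  T[0,:] = [+0.0000  +0.1566  -0.1212  -0.0657]
  T[1,:] = [+0.1748  +0.0000  +0.1329  +0.0350]
  T[2,:] = [-0.2552  +0.0207  +0.0000  -0.0690]
  T[3,:] = [-0.1340  +0.0670  -0.1435  +0.0000]
|λ(T)| sorted: 0.3438, 0.1569, 0.1569, 0.0376.
ρ = 0.3438; 0.3438 < 1: convergent.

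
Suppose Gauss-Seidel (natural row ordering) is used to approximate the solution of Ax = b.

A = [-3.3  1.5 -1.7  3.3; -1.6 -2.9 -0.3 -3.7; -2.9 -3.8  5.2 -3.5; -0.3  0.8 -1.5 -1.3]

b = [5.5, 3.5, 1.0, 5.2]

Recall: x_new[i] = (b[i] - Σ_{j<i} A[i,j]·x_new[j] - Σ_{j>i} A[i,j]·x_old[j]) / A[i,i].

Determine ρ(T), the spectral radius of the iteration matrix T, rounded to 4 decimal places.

1.6688

A = D + L + U where D = diag(-3.3, -2.9, 5.2, -1.3).
GS T = -(D+L)⁻¹U: row 0 first, T[0,3] = -(3.3)/(-3.3) = +1.0000; later rows by forward substitution.
  T[0,:] = [+0.0000, +0.4545, -0.5152, +1.0000]
  T[1,:] = [+0.0000, -0.2508, +0.1808, -1.8276]
  T[2,:] = [+0.0000, +0.0702, -0.1552, -0.1048]
  T[3,:] = [+0.0000, -0.3403, +0.4092, -1.2345]
|eigenvalues of T|: 1.6688, 0.0818, 0.0535, 0.0000.
spectral radius ρ = 1.6688; 1.6688 > 1, so it fails to converge.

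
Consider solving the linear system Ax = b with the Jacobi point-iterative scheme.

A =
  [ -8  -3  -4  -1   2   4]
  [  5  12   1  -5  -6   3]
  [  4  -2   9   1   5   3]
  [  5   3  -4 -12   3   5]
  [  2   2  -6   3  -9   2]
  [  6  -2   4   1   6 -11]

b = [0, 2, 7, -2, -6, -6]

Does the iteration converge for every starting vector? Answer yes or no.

no

A = D + L + U where D = diag(-8, 12, 9, -12, -9, -11).
Jacobi: T = -D⁻¹(L+U), T[0,4] = -(2)/(-8) = +0.2500; T[0,0] = 0.
  T[0,:] = [+0.0000 -0.3750 -0.5000 -0.1250 +0.2500 +0.5000]
  T[1,:] = [-0.4167 +0.0000 -0.0833 +0.4167 +0.5000 -0.2500]
  T[2,:] = [-0.4444 +0.2222 +0.0000 -0.1111 -0.5556 -0.3333]
  T[3,:] = [+0.4167 +0.2500 -0.3333 +0.0000 +0.2500 +0.4167]
  T[4,:] = [+0.2222 +0.2222 -0.6667 +0.3333 +0.0000 +0.2222]
  T[5,:] = [+0.5455 -0.1818 +0.3636 +0.0909 +0.5455 +0.0000]
eigenvalue magnitudes: 1.1422, 0.7717, 0.6741, 0.6249, 0.3046, 0.1151.
ρ(T) = max|λ| = 1.1422; 1.1422 > 1: divergent.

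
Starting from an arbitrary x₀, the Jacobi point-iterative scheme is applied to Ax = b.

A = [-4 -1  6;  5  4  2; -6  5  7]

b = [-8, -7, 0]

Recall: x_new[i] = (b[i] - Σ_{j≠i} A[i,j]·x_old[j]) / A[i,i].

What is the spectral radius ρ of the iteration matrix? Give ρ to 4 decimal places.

Write A = D+L+U with D = diag(-4, 4, 7).
Jacobi: T = -D⁻¹(L+U), T[0,2] = -(6)/(-4) = +1.5000; T[0,0] = 0.
  T[0,:] = [+0.0000 -0.2500 +1.5000]
  T[1,:] = [-1.2500 +0.0000 -0.5000]
  T[2,:] = [+0.8571 -0.7143 +0.0000]
eigenvalue magnitudes: 1.6784, 0.9283, 0.9283.
ρ(T) = max|λ| = 1.6784; 1.6784 > 1 ⇒ diverges.

1.6784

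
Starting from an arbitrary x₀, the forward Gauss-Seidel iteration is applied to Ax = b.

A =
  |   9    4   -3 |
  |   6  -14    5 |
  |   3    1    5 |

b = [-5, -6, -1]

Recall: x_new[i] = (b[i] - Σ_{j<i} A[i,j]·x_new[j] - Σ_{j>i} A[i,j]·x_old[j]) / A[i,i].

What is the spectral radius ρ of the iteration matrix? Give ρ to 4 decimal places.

0.6394

Write A = D+L+U with D = diag(9, -14, 5).
T_GS = -(D+L)⁻¹U: row 0 first, T[0,2] = -(-3)/(9) = +0.3333; later rows by forward substitution.
  T[0,:] = [+0.0000  -0.4444  +0.3333]
  T[1,:] = [+0.0000  -0.1905  +0.5000]
  T[2,:] = [+0.0000  +0.3048  -0.3000]
eigenvalue magnitudes: 0.6394, 0.1489, 0.0000.
ρ = 0.6394; 0.6394 < 1, so it converges for any x₀.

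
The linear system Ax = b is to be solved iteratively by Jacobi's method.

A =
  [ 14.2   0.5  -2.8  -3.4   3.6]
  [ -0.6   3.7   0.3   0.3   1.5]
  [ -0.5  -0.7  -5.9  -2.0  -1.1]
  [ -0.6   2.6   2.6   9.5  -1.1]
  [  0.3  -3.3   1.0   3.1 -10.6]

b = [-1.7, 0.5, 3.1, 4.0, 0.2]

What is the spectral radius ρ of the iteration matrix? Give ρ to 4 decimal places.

0.5187

Diagonal D = diag(14.2, 3.7, -5.9, 9.5, -10.6); L, U strict lower/upper.
Jacobi T = -D⁻¹(L+U): T[3,4] = -(-1.1)/(9.5) = +0.1158; T[3,3] = 0.
  T[0,:] = [+0.0000 -0.0352 +0.1972 +0.2394 -0.2535]
  T[1,:] = [+0.1622 +0.0000 -0.0811 -0.0811 -0.4054]
  T[2,:] = [-0.0847 -0.1186 +0.0000 -0.3390 -0.1864]
  T[3,:] = [+0.0632 -0.2737 -0.2737 +0.0000 +0.1158]
  T[4,:] = [+0.0283 -0.3113 +0.0943 +0.2925 +0.0000]
eigenvalue magnitudes: 0.5187, 0.3342, 0.2209, 0.2104, 0.2104.
ρ(T) = max|λ| = 0.5187; 0.5187 < 1 ⇒ converges.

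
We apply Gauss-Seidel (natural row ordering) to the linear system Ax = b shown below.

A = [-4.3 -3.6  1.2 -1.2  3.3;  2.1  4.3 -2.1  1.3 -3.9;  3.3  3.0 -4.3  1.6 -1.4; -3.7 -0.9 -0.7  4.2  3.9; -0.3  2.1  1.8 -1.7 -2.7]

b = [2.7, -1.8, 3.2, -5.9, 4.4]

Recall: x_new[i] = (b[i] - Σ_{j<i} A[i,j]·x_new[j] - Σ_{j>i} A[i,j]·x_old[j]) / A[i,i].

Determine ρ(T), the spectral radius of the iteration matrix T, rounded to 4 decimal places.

Split A = D + L + U, D = diag(-4.3, 4.3, -4.3, 4.2, -2.7).
T_GS = -(D+L)⁻¹U: row 0 first, T[0,3] = -(-1.2)/(-4.3) = -0.2791; later rows by forward substitution.
  T[0,:] = [+0.0000, -0.8372, +0.2791, -0.2791, +0.7674]
  T[1,:] = [+0.0000, +0.4089, +0.3521, -0.1660, +0.5322]
  T[2,:] = [+0.0000, -0.3573, +0.4598, +0.0421, +0.6347]
  T[3,:] = [+0.0000, -0.7095, +0.3979, -0.2744, -0.0327]
  T[4,:] = [+0.0000, +0.6196, +0.2988, +0.1027, +0.7723]
|λ(T)| sorted: 1.3400, 0.4361, 0.3276, 0.0820, 0.0000.
ρ = 1.3400; 1.3400 > 1, so it fails to converge.

1.3400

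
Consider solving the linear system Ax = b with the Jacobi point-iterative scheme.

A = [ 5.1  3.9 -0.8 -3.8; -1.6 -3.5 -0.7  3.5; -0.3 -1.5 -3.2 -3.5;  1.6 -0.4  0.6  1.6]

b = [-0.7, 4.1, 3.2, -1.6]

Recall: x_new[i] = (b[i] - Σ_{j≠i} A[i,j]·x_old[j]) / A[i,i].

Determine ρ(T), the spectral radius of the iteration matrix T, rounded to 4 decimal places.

Write A = D+L+U with D = diag(5.1, -3.5, -3.2, 1.6).
Jacobi T = -D⁻¹(L+U): T[0,1] = -(3.9)/(5.1) = -0.7647; T[0,0] = 0.
  T[0,:] = [+0.0000 -0.7647 +0.1569 +0.7451]
  T[1,:] = [-0.4571 +0.0000 -0.2000 +1.0000]
  T[2,:] = [-0.0938 -0.4688 +0.0000 -1.0938]
  T[3,:] = [-1.0000 +0.2500 -0.3750 +0.0000]
moduli |λ_i(T)| = 1.1750, 0.9651, 0.9651, 0.0981.
spectral radius ρ = 1.1750; 1.1750 > 1: divergent.

1.1750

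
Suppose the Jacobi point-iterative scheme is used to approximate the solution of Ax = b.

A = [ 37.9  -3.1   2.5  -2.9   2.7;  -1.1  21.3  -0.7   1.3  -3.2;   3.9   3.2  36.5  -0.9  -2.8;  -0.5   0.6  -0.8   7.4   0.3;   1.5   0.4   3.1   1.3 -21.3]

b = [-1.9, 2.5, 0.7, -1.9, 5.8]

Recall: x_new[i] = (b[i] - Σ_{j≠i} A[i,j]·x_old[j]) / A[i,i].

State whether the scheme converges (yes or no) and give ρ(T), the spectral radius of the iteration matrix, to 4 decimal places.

Let D = diag(37.9, 21.3, 36.5, 7.4, -21.3); L, U the strict triangles.
T_J = -D⁻¹(L+U): T[2,3] = -(-0.9)/(36.5) = +0.0247; T[2,2] = 0.
  T[0,:] = [+0.0000, +0.0818, -0.0660, +0.0765, -0.0712]
  T[1,:] = [+0.0516, +0.0000, +0.0329, -0.0610, +0.1502]
  T[2,:] = [-0.1068, -0.0877, +0.0000, +0.0247, +0.0767]
  T[3,:] = [+0.0676, -0.0811, +0.1081, +0.0000, -0.0405]
  T[4,:] = [+0.0704, +0.0188, +0.1455, +0.0610, +0.0000]
eigenvalue magnitudes: 0.1615, 0.1327, 0.1327, 0.1175, 0.0626.
spectral radius ρ = 0.1615; 0.1615 < 1: convergent.

yes, ρ = 0.1615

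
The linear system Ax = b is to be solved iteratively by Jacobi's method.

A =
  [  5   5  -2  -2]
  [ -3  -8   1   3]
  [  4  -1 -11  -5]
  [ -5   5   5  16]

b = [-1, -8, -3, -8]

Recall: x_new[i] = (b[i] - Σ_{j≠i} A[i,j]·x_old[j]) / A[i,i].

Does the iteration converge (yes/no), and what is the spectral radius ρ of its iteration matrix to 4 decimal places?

yes, ρ = 0.9161

A = D + L + U where D = diag(5, -8, -11, 16).
T_J = -D⁻¹(L+U): T[0,1] = -(5)/(5) = -1.0000; T[0,0] = 0.
  T[0,:] = [+0.0000, -1.0000, +0.4000, +0.4000]
  T[1,:] = [-0.3750, +0.0000, +0.1250, +0.3750]
  T[2,:] = [+0.3636, -0.0909, +0.0000, -0.4545]
  T[3,:] = [+0.3125, -0.3125, -0.3125, +0.0000]
|eigenvalues of T|: 0.9161, 0.5586, 0.4054, 0.0479.
ρ(T) = max|λ| = 0.9161; 0.9161 < 1: convergent.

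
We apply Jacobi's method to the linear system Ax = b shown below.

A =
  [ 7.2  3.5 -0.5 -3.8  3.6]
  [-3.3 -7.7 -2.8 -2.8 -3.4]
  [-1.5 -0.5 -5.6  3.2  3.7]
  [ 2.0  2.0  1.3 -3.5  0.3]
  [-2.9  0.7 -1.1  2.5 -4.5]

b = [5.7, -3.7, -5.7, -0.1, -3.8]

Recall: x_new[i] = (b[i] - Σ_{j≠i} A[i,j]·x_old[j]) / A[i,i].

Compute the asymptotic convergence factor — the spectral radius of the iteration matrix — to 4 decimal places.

Write A = D+L+U with D = diag(7.2, -7.7, -5.6, -3.5, -4.5).
T_J = -D⁻¹(L+U): T[3,0] = -(2)/(-3.5) = +0.5714; T[3,3] = 0.
  T[0,:] = [+0.0000, -0.4861, +0.0694, +0.5278, -0.5000]
  T[1,:] = [-0.4286, +0.0000, -0.3636, -0.3636, -0.4416]
  T[2,:] = [-0.2679, -0.0893, +0.0000, +0.5714, +0.6607]
  T[3,:] = [+0.5714, +0.5714, +0.3714, +0.0000, +0.0857]
  T[4,:] = [-0.6444, +0.1556, -0.2444, +0.5556, +0.0000]
|λ(T)| sorted: 1.1590, 0.6100, 0.6100, 0.4296, 0.0134.
ρ(T) = max|λ| = 1.1590; 1.1590 > 1: divergent.

1.1590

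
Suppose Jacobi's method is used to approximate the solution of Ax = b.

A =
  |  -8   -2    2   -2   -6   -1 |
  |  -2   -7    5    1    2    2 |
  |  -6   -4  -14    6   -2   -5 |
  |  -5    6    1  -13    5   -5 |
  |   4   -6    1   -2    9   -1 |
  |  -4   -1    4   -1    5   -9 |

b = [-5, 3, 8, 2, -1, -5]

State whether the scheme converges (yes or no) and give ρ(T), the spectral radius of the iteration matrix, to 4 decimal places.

no, ρ = 1.1985

Write A = D+L+U with D = diag(-8, -7, -14, -13, 9, -9).
Jacobi: T = -D⁻¹(L+U), T[2,4] = -(-2)/(-14) = -0.1429; T[2,2] = 0.
  T[0,:] = [+0.0000 -0.2500 +0.2500 -0.2500 -0.7500 -0.1250]
  T[1,:] = [-0.2857 +0.0000 +0.7143 +0.1429 +0.2857 +0.2857]
  T[2,:] = [-0.4286 -0.2857 +0.0000 +0.4286 -0.1429 -0.3571]
  T[3,:] = [-0.3846 +0.4615 +0.0769 +0.0000 +0.3846 -0.3846]
  T[4,:] = [-0.4444 +0.6667 -0.1111 +0.2222 +0.0000 +0.1111]
  T[5,:] = [-0.4444 -0.1111 +0.4444 -0.1111 +0.5556 +0.0000]
moduli |λ_i(T)| = 1.1985, 0.7860, 0.7860, 0.6131, 0.6131, 0.2881.
ρ = 1.1985; 1.1985 > 1, so it fails to converge.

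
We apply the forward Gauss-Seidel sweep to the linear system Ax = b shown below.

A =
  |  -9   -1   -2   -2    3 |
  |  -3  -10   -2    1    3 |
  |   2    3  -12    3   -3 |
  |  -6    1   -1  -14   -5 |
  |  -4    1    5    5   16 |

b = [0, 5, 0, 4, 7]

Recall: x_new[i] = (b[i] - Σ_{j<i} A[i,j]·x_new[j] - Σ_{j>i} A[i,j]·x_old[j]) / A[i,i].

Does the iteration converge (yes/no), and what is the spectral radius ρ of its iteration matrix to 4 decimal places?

Diagonal D = diag(-9, -10, -12, -14, 16); L, U strict lower/upper.
T_GS = -(D+L)⁻¹U: row 0 first, T[0,1] = -(-1)/(-9) = -0.1111; later rows by forward substitution.
  T[0,:] = [+0.0000, -0.1111, -0.2222, -0.2222, +0.3333]
  T[1,:] = [+0.0000, +0.0333, -0.1333, +0.1667, +0.2000]
  T[2,:] = [+0.0000, -0.0102, -0.0704, +0.2546, -0.1444]
  T[3,:] = [+0.0000, +0.0507, +0.0907, +0.0890, -0.4754]
  T[4,:] = [+0.0000, -0.0425, -0.0536, -0.1733, +0.2645]
|λ(T)| sorted: 0.5165, 0.1899, 0.0764, 0.0662, 0.0000.
ρ(T) = max|λ| = 0.5165; 0.5165 < 1: convergent.

yes, ρ = 0.5165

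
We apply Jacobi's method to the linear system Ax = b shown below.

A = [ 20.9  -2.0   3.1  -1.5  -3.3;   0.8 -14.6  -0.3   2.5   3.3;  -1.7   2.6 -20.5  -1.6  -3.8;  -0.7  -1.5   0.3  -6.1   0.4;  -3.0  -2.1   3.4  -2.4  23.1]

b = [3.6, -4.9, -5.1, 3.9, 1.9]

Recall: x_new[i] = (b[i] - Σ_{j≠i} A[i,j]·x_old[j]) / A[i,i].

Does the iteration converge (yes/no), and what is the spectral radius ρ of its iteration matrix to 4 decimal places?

Split A = D + L + U, D = diag(20.9, -14.6, -20.5, -6.1, 23.1).
T_J = -D⁻¹(L+U): T[0,3] = -(-1.5)/(20.9) = +0.0718; T[0,0] = 0.
  T[0,:] = [+0.0000 +0.0957 -0.1483 +0.0718 +0.1579]
  T[1,:] = [+0.0548 +0.0000 -0.0205 +0.1712 +0.2260]
  T[2,:] = [-0.0829 +0.1268 +0.0000 -0.0780 -0.1854]
  T[3,:] = [-0.1148 -0.2459 +0.0492 +0.0000 +0.0656]
  T[4,:] = [+0.1299 +0.0909 -0.1472 +0.1039 +0.0000]
eigenvalue magnitudes: 0.2140, 0.1732, 0.1690, 0.1690, 0.1413.
ρ = 0.2140; 0.2140 < 1: convergent.

yes, ρ = 0.2140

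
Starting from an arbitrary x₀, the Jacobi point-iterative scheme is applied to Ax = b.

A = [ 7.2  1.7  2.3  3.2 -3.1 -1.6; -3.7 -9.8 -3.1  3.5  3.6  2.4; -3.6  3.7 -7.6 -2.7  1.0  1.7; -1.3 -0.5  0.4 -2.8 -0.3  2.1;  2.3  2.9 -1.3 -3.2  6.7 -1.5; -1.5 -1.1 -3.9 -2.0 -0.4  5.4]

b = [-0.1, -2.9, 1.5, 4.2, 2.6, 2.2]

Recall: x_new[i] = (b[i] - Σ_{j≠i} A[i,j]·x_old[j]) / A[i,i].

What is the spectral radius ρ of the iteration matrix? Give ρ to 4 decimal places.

1.1424

A = D + L + U where D = diag(7.2, -9.8, -7.6, -2.8, 6.7, 5.4).
T_J = -D⁻¹(L+U): T[3,0] = -(-1.3)/(-2.8) = -0.4643; T[3,3] = 0.
  T[0,:] = [+0.0000  -0.2361  -0.3194  -0.4444  +0.4306  +0.2222]
  T[1,:] = [-0.3776  +0.0000  -0.3163  +0.3571  +0.3673  +0.2449]
  T[2,:] = [-0.4737  +0.4868  +0.0000  -0.3553  +0.1316  +0.2237]
  T[3,:] = [-0.4643  -0.1786  +0.1429  +0.0000  -0.1071  +0.7500]
  T[4,:] = [-0.3433  -0.4328  +0.1940  +0.4776  +0.0000  +0.2239]
  T[5,:] = [+0.2778  +0.2037  +0.7222  +0.3704  +0.0741  +0.0000]
|roots of det(T-λI)|: 1.1424, 0.8857, 0.7658, 0.7658, 0.3479, 0.3479.
spectral radius ρ = 1.1424; 1.1424 > 1: divergent.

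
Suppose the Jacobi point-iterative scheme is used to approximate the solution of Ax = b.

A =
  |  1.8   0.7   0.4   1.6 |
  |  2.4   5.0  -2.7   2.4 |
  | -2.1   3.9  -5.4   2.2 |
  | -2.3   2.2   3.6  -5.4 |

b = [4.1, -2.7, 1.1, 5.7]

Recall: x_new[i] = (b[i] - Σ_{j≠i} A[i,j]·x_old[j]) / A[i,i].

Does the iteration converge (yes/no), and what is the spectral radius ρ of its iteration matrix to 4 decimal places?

no, ρ = 1.2165

A = D + L + U where D = diag(1.8, 5, -5.4, -5.4).
T_J = -D⁻¹(L+U): T[0,3] = -(1.6)/(1.8) = -0.8889; T[0,0] = 0.
  T[0,:] = [+0.0000  -0.3889  -0.2222  -0.8889]
  T[1,:] = [-0.4800  +0.0000  +0.5400  -0.4800]
  T[2,:] = [-0.3889  +0.7222  +0.0000  +0.4074]
  T[3,:] = [-0.4259  +0.4074  +0.6667  +0.0000]
|eigenvalues of T|: 1.2165, 0.8834, 0.2606, 0.2606.
ρ = 1.2165; 1.2165 > 1: divergent.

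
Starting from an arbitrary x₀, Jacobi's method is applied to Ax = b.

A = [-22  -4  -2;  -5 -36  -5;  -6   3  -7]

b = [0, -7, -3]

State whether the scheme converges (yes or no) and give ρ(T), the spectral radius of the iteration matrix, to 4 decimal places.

Diagonal D = diag(-22, -36, -7); L, U strict lower/upper.
Jacobi T = -D⁻¹(L+U): T[1,2] = -(-5)/(-36) = -0.1389; T[1,1] = 0.
  T[0,:] = [+0.0000, -0.1818, -0.0909]
  T[1,:] = [-0.1389, +0.0000, -0.1389]
  T[2,:] = [-0.8571, +0.4286, +0.0000]
|roots of det(T-λI)|: 0.3099, 0.2289, 0.2289.
ρ(T) = max|λ| = 0.3099; 0.3099 < 1, so it converges for any x₀.

yes, ρ = 0.3099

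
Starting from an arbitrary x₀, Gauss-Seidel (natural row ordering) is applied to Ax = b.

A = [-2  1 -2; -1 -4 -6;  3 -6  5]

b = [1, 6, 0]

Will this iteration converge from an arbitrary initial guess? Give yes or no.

Split A = D + L + U, D = diag(-2, -4, 5).
Gauss-Seidel: T = -(D+L)⁻¹U, row 0 first, T[0,1] = -(1)/(-2) = +0.5000; later rows by forward substitution.
  T[0,:] = [+0.0000 +0.5000 -1.0000]
  T[1,:] = [+0.0000 -0.1250 -1.2500]
  T[2,:] = [+0.0000 -0.4500 -0.9000]
|λ(T)| sorted: 1.3567, 0.3317, 0.0000.
ρ = 1.3567; 1.3567 > 1: divergent.

no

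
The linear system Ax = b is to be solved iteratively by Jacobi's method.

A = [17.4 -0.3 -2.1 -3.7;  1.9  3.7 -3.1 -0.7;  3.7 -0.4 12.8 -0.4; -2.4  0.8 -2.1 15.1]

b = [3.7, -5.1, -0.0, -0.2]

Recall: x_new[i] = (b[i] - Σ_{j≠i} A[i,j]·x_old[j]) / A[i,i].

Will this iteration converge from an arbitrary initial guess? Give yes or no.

yes

A = D + L + U where D = diag(17.4, 3.7, 12.8, 15.1).
T_J = -D⁻¹(L+U): T[3,2] = -(-2.1)/(15.1) = +0.1391; T[3,3] = 0.
  T[0,:] = [+0.0000  +0.0172  +0.1207  +0.2126]
  T[1,:] = [-0.5135  +0.0000  +0.8378  +0.1892]
  T[2,:] = [-0.2891  +0.0312  +0.0000  +0.0312]
  T[3,:] = [+0.1589  -0.0530  +0.1391  +0.0000]
|roots of det(T-λI)|: 0.2510, 0.1916, 0.1916, 0.1317.
spectral radius ρ = 0.2510; 0.2510 < 1 ⇒ converges.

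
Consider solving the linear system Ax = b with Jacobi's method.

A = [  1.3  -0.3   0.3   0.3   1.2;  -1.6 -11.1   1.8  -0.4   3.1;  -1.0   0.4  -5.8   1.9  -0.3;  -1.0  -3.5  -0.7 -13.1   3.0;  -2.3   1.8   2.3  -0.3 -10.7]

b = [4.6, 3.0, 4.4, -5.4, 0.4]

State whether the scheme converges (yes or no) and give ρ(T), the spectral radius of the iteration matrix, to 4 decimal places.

Split A = D + L + U, D = diag(1.3, -11.1, -5.8, -13.1, -10.7).
T_J = -D⁻¹(L+U): T[1,0] = -(-1.6)/(-11.1) = -0.1441; T[1,1] = 0.
  T[0,:] = [+0.0000 +0.2308 -0.2308 -0.2308 -0.9231]
  T[1,:] = [-0.1441 +0.0000 +0.1622 -0.0360 +0.2793]
  T[2,:] = [-0.1724 +0.0690 +0.0000 +0.3276 -0.0517]
  T[3,:] = [-0.0763 -0.2672 -0.0534 +0.0000 +0.2290]
  T[4,:] = [-0.2150 +0.1682 +0.2150 -0.0280 +0.0000]
|eigenvalues of T|: 0.5798, 0.4082, 0.1943, 0.1943, 0.0995.
ρ = 0.5798; 0.5798 < 1: convergent.

yes, ρ = 0.5798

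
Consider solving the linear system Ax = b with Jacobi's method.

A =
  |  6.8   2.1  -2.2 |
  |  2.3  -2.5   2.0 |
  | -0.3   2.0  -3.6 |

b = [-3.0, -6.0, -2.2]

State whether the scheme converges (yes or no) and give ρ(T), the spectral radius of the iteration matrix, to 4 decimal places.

yes, ρ = 0.6482

Diagonal D = diag(6.8, -2.5, -3.6); L, U strict lower/upper.
Jacobi T = -D⁻¹(L+U): T[0,1] = -(2.1)/(6.8) = -0.3088; T[0,0] = 0.
  T[0,:] = [+0.0000 -0.3088 +0.3235]
  T[1,:] = [+0.9200 +0.0000 +0.8000]
  T[2,:] = [-0.0833 +0.5556 +0.0000]
|roots of det(T-λI)|: 0.6482, 0.5356, 0.5356.
ρ(T) = max|λ| = 0.6482; 0.6482 < 1, so it converges for any x₀.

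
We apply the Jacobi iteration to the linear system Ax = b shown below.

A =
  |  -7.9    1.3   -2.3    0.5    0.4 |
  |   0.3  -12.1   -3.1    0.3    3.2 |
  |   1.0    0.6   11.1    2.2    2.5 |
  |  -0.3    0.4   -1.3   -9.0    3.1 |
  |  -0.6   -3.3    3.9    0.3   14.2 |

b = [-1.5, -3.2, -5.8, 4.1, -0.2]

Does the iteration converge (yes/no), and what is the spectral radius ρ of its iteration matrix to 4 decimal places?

A = D + L + U where D = diag(-7.9, -12.1, 11.1, -9, 14.2).
Jacobi: T = -D⁻¹(L+U), T[3,2] = -(-1.3)/(-9) = -0.1444; T[3,3] = 0.
  T[0,:] = [+0.0000 +0.1646 -0.2911 +0.0633 +0.0506]
  T[1,:] = [+0.0248 +0.0000 -0.2562 +0.0248 +0.2645]
  T[2,:] = [-0.0901 -0.0541 +0.0000 -0.1982 -0.2252]
  T[3,:] = [-0.0333 +0.0444 -0.1444 +0.0000 +0.3444]
  T[4,:] = [+0.0423 +0.2324 -0.2746 -0.0211 +0.0000]
eigenvalue magnitudes: 0.5483, 0.2204, 0.1979, 0.1127, 0.1127.
ρ = 0.5483; 0.5483 < 1: convergent.

yes, ρ = 0.5483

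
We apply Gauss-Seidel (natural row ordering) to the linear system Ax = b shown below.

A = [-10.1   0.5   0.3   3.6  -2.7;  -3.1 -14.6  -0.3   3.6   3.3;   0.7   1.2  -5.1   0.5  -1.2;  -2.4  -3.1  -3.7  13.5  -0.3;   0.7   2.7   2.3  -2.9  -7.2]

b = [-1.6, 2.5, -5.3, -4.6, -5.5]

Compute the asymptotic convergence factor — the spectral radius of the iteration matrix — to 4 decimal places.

A = D + L + U where D = diag(-10.1, -14.6, -5.1, 13.5, -7.2).
GS T = -(D+L)⁻¹U: row 0 first, T[0,1] = -(0.5)/(-10.1) = +0.0495; later rows by forward substitution.
  T[0,:] = [+0.0000  +0.0495  +0.0297  +0.3564  -0.2673]
  T[1,:] = [+0.0000  -0.0105  -0.0269  +0.1709  +0.2828]
  T[2,:] = [+0.0000  +0.0043  -0.0022  +0.1872  -0.2054]
  T[3,:] = [+0.0000  +0.0076  -0.0015  +0.1539  -0.0167]
  T[4,:] = [+0.0000  -0.0008  -0.0073  +0.0965  +0.0211]
|eigenvalues of T|: 0.1579, 0.0189, 0.0085, 0.0085, 0.0000.
spectral radius ρ = 0.1579; 0.1579 < 1: convergent.

0.1579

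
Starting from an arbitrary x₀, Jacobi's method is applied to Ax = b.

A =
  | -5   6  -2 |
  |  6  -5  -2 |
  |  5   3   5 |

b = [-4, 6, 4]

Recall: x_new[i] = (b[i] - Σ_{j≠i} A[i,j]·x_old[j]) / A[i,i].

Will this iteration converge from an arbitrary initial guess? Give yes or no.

no

Diagonal D = diag(-5, -5, 5); L, U strict lower/upper.
Jacobi T = -D⁻¹(L+U): T[1,0] = -(6)/(-5) = +1.2000; T[1,1] = 0.
  T[0,:] = [+0.0000 +1.2000 -0.4000]
  T[1,:] = [+1.2000 +0.0000 -0.4000]
  T[2,:] = [-1.0000 -0.6000 +0.0000]
eigenvalue magnitudes: 1.6000, 1.2000, 0.4000.
ρ = 1.6000; 1.6000 > 1: divergent.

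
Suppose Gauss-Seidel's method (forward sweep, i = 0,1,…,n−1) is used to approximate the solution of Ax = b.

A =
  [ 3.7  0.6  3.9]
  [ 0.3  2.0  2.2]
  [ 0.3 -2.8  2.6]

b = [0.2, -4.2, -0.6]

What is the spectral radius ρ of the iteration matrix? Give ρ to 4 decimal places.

0.8440

Write A = D+L+U with D = diag(3.7, 2, 2.6).
Gauss-Seidel: T = -(D+L)⁻¹U, row 0 first, T[0,2] = -(3.9)/(3.7) = -1.0541; later rows by forward substitution.
  T[0,:] = [+0.0000  -0.1622  -1.0541]
  T[1,:] = [+0.0000  +0.0243  -0.9419]
  T[2,:] = [+0.0000  +0.0449  -0.8927]
|eigenvalues of T|: 0.8440, 0.0244, 0.0000.
ρ = 0.8440; 0.8440 < 1: convergent.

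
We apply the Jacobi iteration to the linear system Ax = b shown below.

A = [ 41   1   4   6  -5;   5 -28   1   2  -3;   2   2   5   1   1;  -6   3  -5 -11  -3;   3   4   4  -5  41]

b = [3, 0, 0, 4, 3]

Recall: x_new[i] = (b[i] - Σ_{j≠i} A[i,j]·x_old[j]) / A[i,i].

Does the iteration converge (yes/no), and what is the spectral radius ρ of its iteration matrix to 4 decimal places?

Let D = diag(41, -28, 5, -11, 41); L, U the strict triangles.
T_J = -D⁻¹(L+U): T[3,4] = -(-3)/(-11) = -0.2727; T[3,3] = 0.
  T[0,:] = [+0.0000 -0.0244 -0.0976 -0.1463 +0.1220]
  T[1,:] = [+0.1786 +0.0000 +0.0357 +0.0714 -0.1071]
  T[2,:] = [-0.4000 -0.4000 +0.0000 -0.2000 -0.2000]
  T[3,:] = [-0.5455 +0.2727 -0.4545 +0.0000 -0.2727]
  T[4,:] = [-0.0732 -0.0976 -0.0976 +0.1220 +0.0000]
|roots of det(T-λI)|: 0.4592, 0.3076, 0.2663, 0.2663, 0.2571.
ρ = 0.4592; 0.4592 < 1, so it converges for any x₀.

yes, ρ = 0.4592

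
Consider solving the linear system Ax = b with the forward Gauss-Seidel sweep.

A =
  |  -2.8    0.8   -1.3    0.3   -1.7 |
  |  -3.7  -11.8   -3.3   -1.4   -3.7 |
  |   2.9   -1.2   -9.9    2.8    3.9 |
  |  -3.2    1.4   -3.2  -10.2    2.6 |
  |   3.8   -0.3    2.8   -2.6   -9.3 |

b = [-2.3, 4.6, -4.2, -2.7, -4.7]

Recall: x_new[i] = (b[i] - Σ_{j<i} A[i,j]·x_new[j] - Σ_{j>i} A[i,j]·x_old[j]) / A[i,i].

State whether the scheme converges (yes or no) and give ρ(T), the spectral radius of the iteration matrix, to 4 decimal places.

Diagonal D = diag(-2.8, -11.8, -9.9, -10.2, -9.3); L, U strict lower/upper.
T_GS = -(D+L)⁻¹U: row 0 first, T[0,3] = -(0.3)/(-2.8) = +0.1071; later rows by forward substitution.
  T[0,:] = [+0.0000, +0.2857, -0.4643, +0.1071, -0.6071]
  T[1,:] = [+0.0000, -0.0896, -0.1341, -0.1522, -0.1232]
  T[2,:] = [+0.0000, +0.0946, -0.1198, +0.3327, +0.2310]
  T[3,:] = [+0.0000, -0.1316, +0.1648, -0.1589, +0.3560]
  T[4,:] = [+0.0000, +0.1849, -0.2675, +0.1933, -0.2741]
eigenvalue magnitudes: 0.5448, 0.2126, 0.2126, 0.0956, 0.0000.
ρ(T) = max|λ| = 0.5448; 0.5448 < 1 ⇒ converges.

yes, ρ = 0.5448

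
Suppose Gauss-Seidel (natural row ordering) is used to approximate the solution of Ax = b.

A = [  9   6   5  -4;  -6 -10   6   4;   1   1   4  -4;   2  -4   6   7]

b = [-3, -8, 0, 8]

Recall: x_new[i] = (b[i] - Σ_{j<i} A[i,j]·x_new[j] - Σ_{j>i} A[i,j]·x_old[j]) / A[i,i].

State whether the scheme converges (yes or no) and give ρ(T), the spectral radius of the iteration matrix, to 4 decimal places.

no, ρ = 1.2467

A = D + L + U where D = diag(9, -10, 4, 7).
Gauss-Seidel: T = -(D+L)⁻¹U, row 0 first, T[0,2] = -(5)/(9) = -0.5556; later rows by forward substitution.
  T[0,:] = [+0.0000, -0.6667, -0.5556, +0.4444]
  T[1,:] = [+0.0000, +0.4000, +0.9333, +0.1333]
  T[2,:] = [+0.0000, +0.0667, -0.0944, +0.8556]
  T[3,:] = [+0.0000, +0.3619, +0.7730, -0.7841]
|eigenvalues of T|: 1.2467, 0.8731, 0.1050, 0.0000.
ρ = 1.2467; 1.2467 > 1, so it fails to converge.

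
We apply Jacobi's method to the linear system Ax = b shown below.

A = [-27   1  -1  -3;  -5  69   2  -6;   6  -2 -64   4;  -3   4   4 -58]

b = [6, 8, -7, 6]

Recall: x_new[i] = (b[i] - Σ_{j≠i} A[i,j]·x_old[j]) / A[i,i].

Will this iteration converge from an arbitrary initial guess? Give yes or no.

yes

Write A = D+L+U with D = diag(-27, 69, -64, -58).
Jacobi: T = -D⁻¹(L+U), T[1,3] = -(-6)/(69) = +0.0870; T[1,1] = 0.
  T[0,:] = [+0.0000  +0.0370  -0.0370  -0.1111]
  T[1,:] = [+0.0725  +0.0000  -0.0290  +0.0870]
  T[2,:] = [+0.0938  -0.0312  +0.0000  +0.0625]
  T[3,:] = [-0.0517  +0.0690  +0.0690  +0.0000]
|roots of det(T-λI)|: 0.1669, 0.0752, 0.0752, 0.0527.
spectral radius ρ = 0.1669; 0.1669 < 1 ⇒ converges.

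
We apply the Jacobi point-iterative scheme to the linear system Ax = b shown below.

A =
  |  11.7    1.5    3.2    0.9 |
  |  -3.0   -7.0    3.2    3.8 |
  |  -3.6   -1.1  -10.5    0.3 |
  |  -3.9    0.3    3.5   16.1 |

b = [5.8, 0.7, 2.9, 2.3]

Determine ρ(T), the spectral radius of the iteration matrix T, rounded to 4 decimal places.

0.2678

Diagonal D = diag(11.7, -7, -10.5, 16.1); L, U strict lower/upper.
Jacobi T = -D⁻¹(L+U): T[0,3] = -(0.9)/(11.7) = -0.0769; T[0,0] = 0.
  T[0,:] = [+0.0000  -0.1282  -0.2735  -0.0769]
  T[1,:] = [-0.4286  +0.0000  +0.4571  +0.5429]
  T[2,:] = [-0.3429  -0.1048  +0.0000  +0.0286]
  T[3,:] = [+0.2422  -0.0186  -0.2174  +0.0000]
|λ(T)| sorted: 0.2678, 0.1976, 0.1976, 0.0922.
ρ = 0.2678; 0.2678 < 1: convergent.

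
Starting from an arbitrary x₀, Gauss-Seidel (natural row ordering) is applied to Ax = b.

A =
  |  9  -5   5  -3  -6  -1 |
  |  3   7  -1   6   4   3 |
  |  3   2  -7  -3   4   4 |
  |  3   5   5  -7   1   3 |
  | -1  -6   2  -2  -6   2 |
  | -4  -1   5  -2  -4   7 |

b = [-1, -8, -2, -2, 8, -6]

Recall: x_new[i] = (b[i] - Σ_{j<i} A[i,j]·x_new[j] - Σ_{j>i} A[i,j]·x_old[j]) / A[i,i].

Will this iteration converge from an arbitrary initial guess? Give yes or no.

no

Diagonal D = diag(9, 7, -7, -7, -6, 7); L, U strict lower/upper.
T_GS = -(D+L)⁻¹U: row 0 first, T[0,4] = -(-6)/(9) = +0.6667; later rows by forward substitution.
  T[0,:] = [+0.0000, +0.5556, -0.5556, +0.3333, +0.6667, +0.1111]
  T[1,:] = [+0.0000, -0.2381, +0.3810, -1.0000, -0.8571, -0.4762]
  T[2,:] = [+0.0000, +0.1701, -0.1293, -0.5714, +0.6122, +0.4830]
  T[3,:] = [+0.0000, +0.1895, -0.0583, -0.9796, +0.2536, +0.4810]
  T[4,:] = [+0.0000, +0.1390, -0.3120, +1.0805, +0.8656, +0.7917]
  T[5,:] = [+0.0000, +0.2956, -0.3657, +0.7933, +0.3883, +0.2403]
|λ(T)| sorted: 1.2030, 0.6641, 0.6641, 0.3211, 0.0054, 0.0000.
ρ(T) = max|λ| = 1.2030; 1.2030 > 1 ⇒ diverges.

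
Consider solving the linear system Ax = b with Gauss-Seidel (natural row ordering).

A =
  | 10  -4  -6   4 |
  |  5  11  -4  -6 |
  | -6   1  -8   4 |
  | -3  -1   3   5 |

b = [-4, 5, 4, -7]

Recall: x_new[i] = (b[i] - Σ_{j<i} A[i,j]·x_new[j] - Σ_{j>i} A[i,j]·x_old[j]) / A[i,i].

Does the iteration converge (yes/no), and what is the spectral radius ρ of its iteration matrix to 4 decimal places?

no, ρ = 1.4743

Write A = D+L+U with D = diag(10, 11, -8, 5).
T_GS = -(D+L)⁻¹U: row 0 first, T[0,3] = -(4)/(10) = -0.4000; later rows by forward substitution.
  T[0,:] = [+0.0000, +0.4000, +0.6000, -0.4000]
  T[1,:] = [+0.0000, -0.1818, +0.0909, +0.7273]
  T[2,:] = [+0.0000, -0.3227, -0.4386, +0.8909]
  T[3,:] = [+0.0000, +0.3973, +0.6414, -0.6291]
|roots of det(T-λI)|: 1.4743, 0.3178, 0.0931, 0.0000.
ρ = 1.4743; 1.4743 > 1: divergent.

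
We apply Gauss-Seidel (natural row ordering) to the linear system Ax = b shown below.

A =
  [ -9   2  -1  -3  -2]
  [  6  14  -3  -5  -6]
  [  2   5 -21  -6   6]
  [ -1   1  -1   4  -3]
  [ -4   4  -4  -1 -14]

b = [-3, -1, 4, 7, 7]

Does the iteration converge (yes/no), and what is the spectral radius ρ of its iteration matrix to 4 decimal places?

Write A = D+L+U with D = diag(-9, 14, -21, 4, -14).
Gauss-Seidel: T = -(D+L)⁻¹U, row 0 first, T[0,2] = -(-1)/(-9) = -0.1111; later rows by forward substitution.
  T[0,:] = [+0.0000 +0.2222 -0.1111 -0.3333 -0.2222]
  T[1,:] = [+0.0000 -0.0952 +0.2619 +0.5000 +0.5238]
  T[2,:] = [+0.0000 -0.0015 +0.0518 -0.1984 +0.3893]
  T[3,:] = [+0.0000 +0.0790 -0.0803 -0.2579 +0.6608]
  T[4,:] = [+0.0000 -0.0959 +0.0975 +0.3132 +0.0547]
eigenvalue magnitudes: 0.7103, 0.2541, 0.1271, 0.1271, 0.0000.
ρ(T) = max|λ| = 0.7103; 0.7103 < 1, so it converges for any x₀.

yes, ρ = 0.7103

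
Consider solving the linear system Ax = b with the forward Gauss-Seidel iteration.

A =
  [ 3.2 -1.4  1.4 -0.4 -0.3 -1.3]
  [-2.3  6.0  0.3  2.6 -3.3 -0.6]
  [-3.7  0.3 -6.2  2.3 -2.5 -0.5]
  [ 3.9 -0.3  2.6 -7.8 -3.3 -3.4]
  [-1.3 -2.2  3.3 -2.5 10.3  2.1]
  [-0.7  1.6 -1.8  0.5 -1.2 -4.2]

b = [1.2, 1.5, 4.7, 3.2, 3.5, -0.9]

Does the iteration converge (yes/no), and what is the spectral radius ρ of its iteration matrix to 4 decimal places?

Write A = D+L+U with D = diag(3.2, 6, -6.2, -7.8, 10.3, -4.2).
Gauss-Seidel: T = -(D+L)⁻¹U, row 0 first, T[0,2] = -(1.4)/(3.2) = -0.4375; later rows by forward substitution.
  T[0,:] = [+0.0000 +0.4375 -0.4375 +0.1250 +0.0938 +0.4063]
  T[1,:] = [+0.0000 +0.1677 -0.2177 -0.3854 +0.5859 +0.2557]
  T[2,:] = [+0.0000 -0.2530 +0.2506 +0.2777 -0.4308 -0.3107]
  T[3,:] = [+0.0000 +0.1280 -0.1269 +0.1699 -0.5423 -0.3462]
  T[4,:] = [+0.0000 +0.2032 -0.2128 -0.1143 +0.1434 -0.0825]
  T[5,:] = [+0.0000 +0.0566 -0.0717 -0.2338 +0.2867 +0.1452]
|λ(T)| sorted: 0.9172, 0.1713, 0.1713, 0.1695, 0.0256, 0.0000.
ρ = 0.9172; 0.9172 < 1, so it converges for any x₀.

yes, ρ = 0.9172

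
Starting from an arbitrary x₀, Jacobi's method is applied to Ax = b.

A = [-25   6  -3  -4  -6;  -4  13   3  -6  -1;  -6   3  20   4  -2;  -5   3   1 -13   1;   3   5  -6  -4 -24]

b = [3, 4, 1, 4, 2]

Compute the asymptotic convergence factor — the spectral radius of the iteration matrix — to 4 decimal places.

0.6305

Diagonal D = diag(-25, 13, 20, -13, -24); L, U strict lower/upper.
Jacobi T = -D⁻¹(L+U): T[3,1] = -(3)/(-13) = +0.2308; T[3,3] = 0.
  T[0,:] = [+0.0000 +0.2400 -0.1200 -0.1600 -0.2400]
  T[1,:] = [+0.3077 +0.0000 -0.2308 +0.4615 +0.0769]
  T[2,:] = [+0.3000 -0.1500 +0.0000 -0.2000 +0.1000]
  T[3,:] = [-0.3846 +0.2308 +0.0769 +0.0000 +0.0769]
  T[4,:] = [+0.1250 +0.2083 -0.2500 -0.1667 +0.0000]
moduli |λ_i(T)| = 0.6305, 0.3957, 0.3461, 0.3461, 0.0695.
spectral radius ρ = 0.6305; 0.6305 < 1: convergent.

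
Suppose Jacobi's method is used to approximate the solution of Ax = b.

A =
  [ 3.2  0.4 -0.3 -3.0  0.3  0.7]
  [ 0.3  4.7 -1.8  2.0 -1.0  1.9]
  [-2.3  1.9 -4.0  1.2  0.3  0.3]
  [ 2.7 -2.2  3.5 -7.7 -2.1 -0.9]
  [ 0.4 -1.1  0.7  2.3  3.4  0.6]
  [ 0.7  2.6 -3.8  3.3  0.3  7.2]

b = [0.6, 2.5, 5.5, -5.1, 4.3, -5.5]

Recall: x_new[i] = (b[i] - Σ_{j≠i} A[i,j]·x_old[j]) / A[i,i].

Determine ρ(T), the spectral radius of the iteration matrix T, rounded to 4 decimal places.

1.1205

Write A = D+L+U with D = diag(3.2, 4.7, -4, -7.7, 3.4, 7.2).
Jacobi: T = -D⁻¹(L+U), T[0,4] = -(0.3)/(3.2) = -0.0938; T[0,0] = 0.
  T[0,:] = [+0.0000 -0.1250 +0.0938 +0.9375 -0.0938 -0.2188]
  T[1,:] = [-0.0638 +0.0000 +0.3830 -0.4255 +0.2128 -0.4043]
  T[2,:] = [-0.5750 +0.4750 +0.0000 +0.3000 +0.0750 +0.0750]
  T[3,:] = [+0.3506 -0.2857 +0.4545 +0.0000 -0.2727 -0.1169]
  T[4,:] = [-0.1176 +0.3235 -0.2059 -0.6765 +0.0000 -0.1765]
  T[5,:] = [-0.0972 -0.3611 +0.5278 -0.4583 -0.0417 +0.0000]
moduli |λ_i(T)| = 1.1205, 0.7053, 0.7053, 0.4180, 0.4049, 0.2421.
ρ = 1.1205; 1.1205 > 1, so it fails to converge.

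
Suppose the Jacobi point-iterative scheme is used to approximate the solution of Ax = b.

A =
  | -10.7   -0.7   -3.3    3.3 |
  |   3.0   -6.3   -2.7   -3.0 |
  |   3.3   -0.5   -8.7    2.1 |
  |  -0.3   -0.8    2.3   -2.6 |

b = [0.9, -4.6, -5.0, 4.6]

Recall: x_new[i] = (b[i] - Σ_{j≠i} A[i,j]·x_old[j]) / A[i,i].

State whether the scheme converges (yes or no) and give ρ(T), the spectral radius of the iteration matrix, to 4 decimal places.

yes, ρ = 0.7096

Split A = D + L + U, D = diag(-10.7, -6.3, -8.7, -2.6).
Jacobi: T = -D⁻¹(L+U), T[3,2] = -(2.3)/(-2.6) = +0.8846; T[3,3] = 0.
  T[0,:] = [+0.0000 -0.0654 -0.3084 +0.3084]
  T[1,:] = [+0.4762 +0.0000 -0.4286 -0.4762]
  T[2,:] = [+0.3793 -0.0575 +0.0000 +0.2414]
  T[3,:] = [-0.1154 -0.3077 +0.8846 +0.0000]
|roots of det(T-λI)|: 0.7096, 0.4256, 0.4256, 0.4214.
ρ = 0.7096; 0.7096 < 1: convergent.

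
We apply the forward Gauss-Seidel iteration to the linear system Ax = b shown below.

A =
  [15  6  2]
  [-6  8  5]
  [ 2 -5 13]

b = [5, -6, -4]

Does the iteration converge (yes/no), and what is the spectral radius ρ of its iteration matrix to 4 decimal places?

A = D + L + U where D = diag(15, 8, 13).
GS T = -(D+L)⁻¹U: row 0 first, T[0,1] = -(6)/(15) = -0.4000; later rows by forward substitution.
  T[0,:] = [+0.0000, -0.4000, -0.1333]
  T[1,:] = [+0.0000, -0.3000, -0.7250]
  T[2,:] = [+0.0000, -0.0538, -0.2583]
|eigenvalues of T|: 0.4778, 0.0805, 0.0000.
ρ = 0.4778; 0.4778 < 1, so it converges for any x₀.

yes, ρ = 0.4778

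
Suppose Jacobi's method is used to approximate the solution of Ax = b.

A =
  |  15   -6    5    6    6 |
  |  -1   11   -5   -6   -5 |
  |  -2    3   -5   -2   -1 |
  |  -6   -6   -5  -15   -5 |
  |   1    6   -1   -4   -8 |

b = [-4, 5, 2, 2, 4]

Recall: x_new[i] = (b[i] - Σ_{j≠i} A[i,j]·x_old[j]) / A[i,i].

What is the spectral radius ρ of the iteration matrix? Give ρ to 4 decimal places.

Let D = diag(15, 11, -5, -15, -8); L, U the strict triangles.
T_J = -D⁻¹(L+U): T[0,3] = -(6)/(15) = -0.4000; T[0,0] = 0.
  T[0,:] = [+0.0000  +0.4000  -0.3333  -0.4000  -0.4000]
  T[1,:] = [+0.0909  +0.0000  +0.4545  +0.5455  +0.4545]
  T[2,:] = [-0.4000  +0.6000  +0.0000  -0.4000  -0.2000]
  T[3,:] = [-0.4000  -0.4000  -0.3333  +0.0000  -0.3333]
  T[4,:] = [+0.1250  +0.7500  -0.1250  -0.5000  +0.0000]
|eigenvalues of T|: 1.2536, 0.6490, 0.3356, 0.3356, 0.1442.
spectral radius ρ = 1.2536; 1.2536 > 1, so it fails to converge.

1.2536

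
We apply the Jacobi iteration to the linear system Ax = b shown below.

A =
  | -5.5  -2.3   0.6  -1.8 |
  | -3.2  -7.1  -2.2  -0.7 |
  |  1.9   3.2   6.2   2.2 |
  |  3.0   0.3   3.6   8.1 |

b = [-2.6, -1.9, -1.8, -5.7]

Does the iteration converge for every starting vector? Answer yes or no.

yes

Let D = diag(-5.5, -7.1, 6.2, 8.1); L, U the strict triangles.
Jacobi: T = -D⁻¹(L+U), T[3,0] = -(3)/(8.1) = -0.3704; T[3,3] = 0.
  T[0,:] = [+0.0000 -0.4182 +0.1091 -0.3273]
  T[1,:] = [-0.4507 +0.0000 -0.3099 -0.0986]
  T[2,:] = [-0.3065 -0.5161 +0.0000 -0.3548]
  T[3,:] = [-0.3704 -0.0370 -0.4444 +0.0000]
|roots of det(T-λI)|: 0.8454, 0.6905, 0.1009, 0.1009.
spectral radius ρ = 0.8454; 0.8454 < 1: convergent.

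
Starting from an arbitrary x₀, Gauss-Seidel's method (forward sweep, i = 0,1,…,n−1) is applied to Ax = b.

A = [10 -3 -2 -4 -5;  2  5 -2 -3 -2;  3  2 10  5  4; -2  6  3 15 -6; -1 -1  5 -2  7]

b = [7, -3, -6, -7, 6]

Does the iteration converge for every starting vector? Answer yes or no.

Split A = D + L + U, D = diag(10, 5, 10, 15, 7).
GS T = -(D+L)⁻¹U: row 0 first, T[0,1] = -(-3)/(10) = +0.3000; later rows by forward substitution.
  T[0,:] = [+0.0000 +0.3000 +0.2000 +0.4000 +0.5000]
  T[1,:] = [+0.0000 -0.1200 +0.3200 +0.4400 +0.2000]
  T[2,:] = [+0.0000 -0.0660 -0.1240 -0.7080 -0.5900]
  T[3,:] = [+0.0000 +0.1012 -0.0765 +0.0189 +0.5047]
  T[4,:] = [+0.0000 +0.1018 +0.1410 +0.6311 +0.6656]
eigenvalue magnitudes: 0.9477, 0.4746, 0.1051, 0.0725, 0.0000.
ρ(T) = max|λ| = 0.9477; 0.9477 < 1: convergent.

yes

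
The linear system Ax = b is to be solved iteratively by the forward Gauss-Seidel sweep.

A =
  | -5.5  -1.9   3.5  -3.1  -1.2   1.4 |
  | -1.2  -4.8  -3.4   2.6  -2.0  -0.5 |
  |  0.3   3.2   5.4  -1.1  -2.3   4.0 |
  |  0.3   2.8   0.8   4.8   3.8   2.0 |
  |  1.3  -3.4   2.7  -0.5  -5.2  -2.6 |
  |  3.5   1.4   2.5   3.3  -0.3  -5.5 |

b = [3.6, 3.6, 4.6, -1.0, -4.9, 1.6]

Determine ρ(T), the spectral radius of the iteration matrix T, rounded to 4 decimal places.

Diagonal D = diag(-5.5, -4.8, 5.4, 4.8, -5.2, -5.5); L, U strict lower/upper.
Gauss-Seidel: T = -(D+L)⁻¹U, row 0 first, T[0,1] = -(-1.9)/(-5.5) = -0.3455; later rows by forward substitution.
  T[0,:] = [+0.0000, -0.3455, +0.6364, -0.5636, -0.2182, +0.2545]
  T[1,:] = [+0.0000, +0.0864, -0.8674, +0.6826, -0.3621, -0.1678]
  T[2,:] = [+0.0000, -0.0320, +0.4787, -0.1695, +0.6526, -0.6554]
  T[3,:] = [+0.0000, -0.0235, +0.3864, -0.3347, -0.6756, -0.2255]
  T[4,:] = [+0.0000, -0.1572, +0.9376, -0.6430, +0.5861, -0.6453]
  T[5,:] = [+0.0000, -0.2179, +0.5825, -0.4277, -0.3717, -0.2787]
eigenvalue magnitudes: 1.3871, 0.8884, 0.3004, 0.1842, 0.1842, 0.0000.
spectral radius ρ = 1.3871; 1.3871 > 1 ⇒ diverges.

1.3871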